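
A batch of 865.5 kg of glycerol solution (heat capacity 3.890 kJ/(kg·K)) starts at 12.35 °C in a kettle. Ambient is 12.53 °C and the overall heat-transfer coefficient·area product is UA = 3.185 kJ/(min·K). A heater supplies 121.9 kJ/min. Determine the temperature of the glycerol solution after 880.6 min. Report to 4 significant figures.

Unsteady energy balance on the tank contents: M c_p dT/dt = −UA(T − T_amb) + Q̇.
dT/dt = (T_ss − T)/τ with T_ss = T_amb + Q̇/UA = 12.53 + 121.9/3.185 = 50.8032 °C, τ = M c_p/UA = 865.5·3.890/3.185 = 1057.08 min.
Solution: T(t) = T_ss + (T₀ − T_ss) e^(−t/τ).
T(880.6) = 50.8032 + (-38.4532)·0.434721 = 34.0868 °C.

34.09 °C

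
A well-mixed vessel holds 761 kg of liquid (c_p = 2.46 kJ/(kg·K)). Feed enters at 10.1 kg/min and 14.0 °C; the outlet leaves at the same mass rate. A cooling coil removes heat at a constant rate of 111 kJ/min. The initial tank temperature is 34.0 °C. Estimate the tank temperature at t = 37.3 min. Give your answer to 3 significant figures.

24.4 °C

Energy balance: M c_p dT/dt = ṁ c_p (T_in − T) − 111.
Rearrange: dT/dt = (T_ss − T)/τ with τ = M/ṁ = 75.347 min and T_ss = T_in − Q̇/(ṁ c_p) = 9.5325 °C.
Solution: T(t) = T_ss + (T₀ − T_ss) e^(−t/τ).
T(37.3) = 9.5325 + (24.468)·e^(−37.3/75.347) = 9.5325 + (24.468)·0.60954 = 24.446 °C.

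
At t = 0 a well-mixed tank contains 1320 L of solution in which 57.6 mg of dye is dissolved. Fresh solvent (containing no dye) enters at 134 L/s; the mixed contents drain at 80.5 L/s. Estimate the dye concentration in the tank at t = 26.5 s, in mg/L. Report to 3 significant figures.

0.00702 mg/L

Total volume: dV/dt = Q_in − Q_out = 53.500 L/s, so V(t) = 1320 + 53.500 t and V(26.5) = 2737.8 L.
No dye enters, so dm/dt = −Q_out · (m/V).
dm/m = −Q_out dt/(V₀ + 53.500 t); integrating gives ln(m/m₀) = −(Q_out/(Q_in−Q_out)) ln(V/V₀).
m = m₀ (V₀/V)^(Q_out/(Q_in−Q_out)) = 57.6 × (1320/2737.8)^(1.5047) = 19.218 mg.
C = m/V = 19.218/2737.8 = 0.0070197 mg/L.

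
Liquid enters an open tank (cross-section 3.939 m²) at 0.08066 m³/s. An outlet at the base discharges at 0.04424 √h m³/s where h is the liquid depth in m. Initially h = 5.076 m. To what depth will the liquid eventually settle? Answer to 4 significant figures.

Unsteady balance on liquid volume: A dh/dt = Q_in − 0.04424 √h. At steady state dh/dt = 0:
Q_in = 0.04424 √h_ss ⇒ √h_ss = 0.08066/0.04424 = 1.82324.
h_ss = 1.82324² = 3.32419 m. (Since h₀ = 5.076 m > h_ss, the level will fall toward this value.)

3.324 m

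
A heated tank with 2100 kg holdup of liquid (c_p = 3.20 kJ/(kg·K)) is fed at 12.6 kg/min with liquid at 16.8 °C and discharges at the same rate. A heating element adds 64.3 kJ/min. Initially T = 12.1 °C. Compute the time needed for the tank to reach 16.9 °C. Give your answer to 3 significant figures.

M c_p dT/dt = ṁ c_p (T_in − T) + Q̇.
τ = M/ṁ = 166.67 min; T_ss = T_in + Q̇/(ṁ c_p) = 18.395 °C.
T(t) = T_ss + (T₀ − T_ss) e^(−t/τ). Set T = 16.9:
e^(−t/τ) = (16.9 − 18.395)/(12.1 − 18.395) = 0.23746
t = −166.67 · ln(0.23746) = 239.63 min.

240 min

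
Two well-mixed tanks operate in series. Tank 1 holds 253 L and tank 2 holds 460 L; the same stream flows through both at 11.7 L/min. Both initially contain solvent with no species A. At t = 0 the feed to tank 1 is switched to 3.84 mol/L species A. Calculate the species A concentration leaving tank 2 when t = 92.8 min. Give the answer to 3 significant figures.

3.10 mol/L

Species balance on tank i: dCᵢ/dt = (Cᵢ₋₁ − Cᵢ)/τᵢ with τᵢ = Vᵢ/Q.
τ₁ = 253/11.7 = 21.624 min; τ₂ = 460/11.7 = 39.316 min.
Solving the cascade with C₁(0)=C₂(0)=0 gives C₂(t) = C_in[1 − (τ₁ e^(−t/τ₁) − τ₂ e^(−t/τ₂))/(τ₁ − τ₂)].
At t = 92.8: e^(−t/τ₁) = 0.013684, e^(−t/τ₂) = 0.094387.
C₂ = 3.84·[1 − (21.624·0.013684 − 39.316·0.094387)/(-17.692)] = 3.84·0.80697 = 3.0988 mol/L.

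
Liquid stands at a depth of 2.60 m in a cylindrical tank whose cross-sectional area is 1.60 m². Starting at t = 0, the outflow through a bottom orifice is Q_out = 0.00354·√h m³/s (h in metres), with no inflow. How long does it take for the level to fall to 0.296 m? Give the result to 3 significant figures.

Accumulation of liquid (constant cross-section A): A dh/dt = −0.00354 √h.
This is separable: 2 d(√h)/dt = −0.00354/A, so √h = √h₀ − (0.00354/(2A)) t.
t = 2A(√h₀ − √h)/0.00354 = 2·1.60·(√2.60 − √0.296)/0.00354
  = 3.2000 × (1.6125 − 0.54406) / 0.00354 = 965.78 s.

966 s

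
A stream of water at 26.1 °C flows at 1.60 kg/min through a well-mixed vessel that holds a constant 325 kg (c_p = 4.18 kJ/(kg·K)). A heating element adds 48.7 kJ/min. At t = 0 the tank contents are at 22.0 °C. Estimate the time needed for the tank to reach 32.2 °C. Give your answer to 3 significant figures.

460 min

M c_p dT/dt = ṁ c_p (T_in − T) + Q̇.
τ = M/ṁ = 203.12 min; T_ss = T_in + Q̇/(ṁ c_p) = 33.382 °C.
T(t) = T_ss + (T₀ − T_ss) e^(−t/τ). Set T = 32.2:
e^(−t/τ) = (32.2 − 33.382)/(22.0 − 33.382) = 0.10382
t = −203.12 · ln(0.10382) = 460.09 min.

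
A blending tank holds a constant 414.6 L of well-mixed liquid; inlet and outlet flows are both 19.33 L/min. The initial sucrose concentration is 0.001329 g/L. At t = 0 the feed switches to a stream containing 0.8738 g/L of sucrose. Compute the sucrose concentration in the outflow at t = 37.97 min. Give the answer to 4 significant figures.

Mass balance on the solute (V constant): V dC/dt = Q(C_in − C).
Rewrite as dC/dt + C/τ = C_in/τ, τ = V/Q = 21.4485 min.
Integrating: C(t) = C_in + (C₀ − C_in) e^(−t/τ).
C(37.97) = 0.8738 + (0.001329 − 0.8738)·e^(−37.97/21.4485) = 0.8738 + (-0.872471)·0.170284 = 0.725232 g/L.

0.7252 g/L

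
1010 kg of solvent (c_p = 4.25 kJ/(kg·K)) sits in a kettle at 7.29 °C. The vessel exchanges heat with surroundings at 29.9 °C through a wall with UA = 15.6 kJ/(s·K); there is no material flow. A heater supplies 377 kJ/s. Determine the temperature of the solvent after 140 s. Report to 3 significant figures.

25.9 °C

Unsteady energy balance on the tank contents: M c_p dT/dt = −UA(T − T_amb) + Q̇.
dT/dt = (T_ss − T)/τ with T_ss = T_amb + Q̇/UA = 29.9 + 377/15.6 = 54.067 °C, τ = M c_p/UA = 1010·4.25/15.6 = 275.16 s.
This is linear first-order; T(t) = T_ss + (T₀ − T_ss) e^(−t/τ).
T(140) = 54.067 + (-46.777)·0.60122 = 25.944 °C.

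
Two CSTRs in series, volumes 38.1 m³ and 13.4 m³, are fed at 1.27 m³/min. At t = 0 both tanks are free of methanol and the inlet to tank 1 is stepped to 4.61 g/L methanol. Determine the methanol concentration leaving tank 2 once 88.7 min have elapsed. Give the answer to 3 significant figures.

4.24 g/L

Species balance on tank i: dCᵢ/dt = (Cᵢ₋₁ − Cᵢ)/τᵢ with τᵢ = Vᵢ/Q.
τ₁ = 38.1/1.27 = 30.000 min; τ₂ = 13.4/1.27 = 10.551 min.
Solving the cascade with C₁(0)=C₂(0)=0 gives C₂(t) = C_in[1 − (τ₁ e^(−t/τ₁) − τ₂ e^(−t/τ₂))/(τ₁ − τ₂)].
At t = 88.7: e^(−t/τ₁) = 0.051992, e^(−t/τ₂) = 0.00022338.
C₂ = 4.61·[1 − (30.000·0.051992 − 10.551·0.00022338)/(19.449)] = 4.61·0.91992 = 4.2408 g/L.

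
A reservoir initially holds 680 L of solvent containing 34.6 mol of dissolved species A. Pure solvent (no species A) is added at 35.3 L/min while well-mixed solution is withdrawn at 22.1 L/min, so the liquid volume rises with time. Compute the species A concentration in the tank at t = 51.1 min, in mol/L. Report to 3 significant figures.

Total volume: dV/dt = Q_in − Q_out = 13.200 L/min, so V(t) = 680 + 13.200 t and V(51.1) = 1354.5 L.
Solute balance: dm/dt = 0 − Q_out C = −Q_out m/V(t).
Separate: dm/m = −Q_out dt/V(t) ⇒ ln(m/m₀) = −(Q_out/(Q_in−Q_out)) ln(V/V₀).
m = m₀ (V₀/V)^(Q_out/(Q_in−Q_out)) = 34.6 × (680/1354.5)^(1.6742) = 10.915 mol.
C = m/V = 10.915/1354.5 = 0.0080580 mol/L.

0.00806 mol/L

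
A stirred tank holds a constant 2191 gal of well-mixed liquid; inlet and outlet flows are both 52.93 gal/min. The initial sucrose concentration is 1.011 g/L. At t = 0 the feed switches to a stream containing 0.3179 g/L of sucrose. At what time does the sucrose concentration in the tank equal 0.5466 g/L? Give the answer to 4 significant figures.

Species balance: V dC/dt = Q(C_in − C) ⇒ τ = V/Q = 41.3943 min.
C(t) = C_in + (C₀ − C_in) e^(−t/τ). Set C = 0.5466 and solve for t:
e^(−t/τ) = (C − C_in)/(C₀ − C_in) = (0.5466 − 0.3179)/(1.011 − 0.3179) = 0.329967
t = −τ ln(…) = 41.3943 × 1.10876 = 45.8965 min.

45.90 min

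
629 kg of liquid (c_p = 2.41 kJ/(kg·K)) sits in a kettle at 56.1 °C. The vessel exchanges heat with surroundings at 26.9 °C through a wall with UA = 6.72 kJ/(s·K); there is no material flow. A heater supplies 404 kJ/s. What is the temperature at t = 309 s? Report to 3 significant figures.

Lumped-capacitance energy balance: M c_p dT/dt = UA(T_amb − T) + Q̇.
dT/dt = (T_ss − T)/τ with T_ss = T_amb + Q̇/UA = 26.9 + 404/6.72 = 87.019 °C, τ = M c_p/UA = 629·2.41/6.72 = 225.58 s.
Integrating: T(t) = T_ss + (T₀ − T_ss) e^(−t/τ).
T(309) = 87.019 + (-30.919)·0.25416 = 79.161 °C.

79.2 °C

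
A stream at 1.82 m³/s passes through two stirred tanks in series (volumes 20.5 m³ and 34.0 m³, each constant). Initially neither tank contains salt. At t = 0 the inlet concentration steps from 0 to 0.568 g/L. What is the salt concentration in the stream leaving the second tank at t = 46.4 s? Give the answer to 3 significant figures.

0.463 g/L

Each tank obeys Vᵢ dCᵢ/dt = Q(Cᵢ₋₁ − Cᵢ), so τᵢ = Vᵢ/Q.
τ₁ = 20.5/1.82 = 11.264 s; τ₂ = 34.0/1.82 = 18.681 s.
Solving the cascade with C₁(0)=C₂(0)=0 gives C₂(t) = C_in[1 − (τ₁ e^(−t/τ₁) − τ₂ e^(−t/τ₂))/(τ₁ − τ₂)].
At t = 46.4: e^(−t/τ₁) = 0.016254, e^(−t/τ₂) = 0.083429.
C₂ = 0.568·[1 − (11.264·0.016254 − 18.681·0.083429)/(-7.4176)] = 0.568·0.81457 = 0.46267 g/L.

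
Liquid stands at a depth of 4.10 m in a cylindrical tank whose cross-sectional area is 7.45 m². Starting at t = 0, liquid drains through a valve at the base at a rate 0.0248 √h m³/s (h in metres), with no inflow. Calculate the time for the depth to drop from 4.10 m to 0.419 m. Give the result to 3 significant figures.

With no inflow, A dh/dt = −0.0248 √h.
This is separable: 2 d(√h)/dt = −0.0248/A, so √h = √h₀ − (0.0248/(2A)) t.
t = 2A(√h₀ − √h)/0.0248 = 2·7.45·(√4.10 − √0.419)/0.0248
  = 14.900 × (2.0248 − 0.64730) / 0.0248 = 827.64 s.

828 s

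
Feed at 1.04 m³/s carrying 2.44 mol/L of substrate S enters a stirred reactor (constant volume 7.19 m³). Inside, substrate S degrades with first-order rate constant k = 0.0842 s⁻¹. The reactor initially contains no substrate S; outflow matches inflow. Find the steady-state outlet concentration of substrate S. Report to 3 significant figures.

Species balance: V dC/dt = Q C_in − Q C − k V C.
Steady state (dC/dt = 0): C_ss = Q C_in/(Q + kV) = C_in/(1 + kV/Q).
C_ss = 1.04·2.44/(1.04 + 0.0842·7.19) = 2.5376/1.6454 = 1.5422 mol/L.

1.54 mol/L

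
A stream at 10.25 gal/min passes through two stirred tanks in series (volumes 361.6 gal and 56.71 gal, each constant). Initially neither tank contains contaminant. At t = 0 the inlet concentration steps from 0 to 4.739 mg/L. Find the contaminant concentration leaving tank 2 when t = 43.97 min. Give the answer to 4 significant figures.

Time constants: τᵢ = Vᵢ/Q for each well-mixed tank.
τ₁ = 361.6/10.25 = 35.2780 min; τ₂ = 56.71/10.25 = 5.53268 min.
Solving the cascade with C₁(0)=C₂(0)=0 gives C₂(t) = C_in[1 − (τ₁ e^(−t/τ₁) − τ₂ e^(−t/τ₂))/(τ₁ − τ₂)].
At t = 43.97: e^(−t/τ₁) = 0.287543, e^(−t/τ₂) = 0.000353609.
C₂ = 4.739·[1 − (35.2780·0.287543 − 5.53268·0.000353609)/(29.7454)] = 4.739·0.659040 = 3.12319 mg/L.

3.123 mg/L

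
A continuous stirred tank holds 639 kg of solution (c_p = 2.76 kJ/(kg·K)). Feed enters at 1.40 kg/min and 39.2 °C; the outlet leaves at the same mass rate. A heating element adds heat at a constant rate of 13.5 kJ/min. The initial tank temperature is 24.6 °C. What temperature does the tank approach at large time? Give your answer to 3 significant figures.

42.7 °C

M c_p dT/dt = ṁ c_p (T_in − T) + Q̇.
At steady state dT/dt = 0 ⇒ T_ss = T_in + Q̇/(ṁ c_p) = 39.2 + 13.5/(1.40·2.76) = 42.694 °C.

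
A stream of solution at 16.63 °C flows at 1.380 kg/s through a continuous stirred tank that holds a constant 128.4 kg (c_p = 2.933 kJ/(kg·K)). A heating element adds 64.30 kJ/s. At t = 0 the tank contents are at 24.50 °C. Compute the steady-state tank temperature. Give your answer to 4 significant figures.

First-law balance (no shaft work): M c_p dT/dt = ṁ c_p (T_in − T) + 64.30.
At steady state dT/dt = 0 ⇒ T_ss = T_in + Q̇/(ṁ c_p) = 16.63 + 64.30/(1.380·2.933) = 32.5162 °C.

32.52 °C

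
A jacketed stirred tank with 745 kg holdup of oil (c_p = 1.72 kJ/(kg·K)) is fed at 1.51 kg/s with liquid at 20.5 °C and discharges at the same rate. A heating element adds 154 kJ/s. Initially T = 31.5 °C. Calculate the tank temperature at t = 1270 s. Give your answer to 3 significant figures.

Heat balance on the well-mixed liquid: M c_p dT/dt = ṁ c_p (T_in − T) + 154.
τ = M/ṁ = 493.38 s; T_ss = T_in + Q̇/(ṁ c_p) = 20.5 + 154/(1.51·1.72) = 79.795 °C.
This is linear first-order; T(t) = T_ss + (T₀ − T_ss) e^(−t/τ).
T(1270) = 79.795 + (-48.295)·e^(−1270/493.38) = 79.795 + (-48.295)·0.076223 = 76.113 °C.

76.1 °C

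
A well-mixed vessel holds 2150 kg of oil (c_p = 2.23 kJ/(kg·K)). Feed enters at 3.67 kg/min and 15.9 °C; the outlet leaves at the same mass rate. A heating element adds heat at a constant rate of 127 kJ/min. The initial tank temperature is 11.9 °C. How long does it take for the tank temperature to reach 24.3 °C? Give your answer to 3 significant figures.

591 min

M c_p dT/dt = ṁ c_p (T_in − T) + Q̇.
τ = M/ṁ = 585.83 min; T_ss = T_in + Q̇/(ṁ c_p) = 31.418 °C.
T(t) = T_ss + (T₀ − T_ss) e^(−t/τ). Set T = 24.3:
e^(−t/τ) = (24.3 − 31.418)/(11.9 − 31.418) = 0.36469
t = −585.83 · ln(0.36469) = 590.94 min.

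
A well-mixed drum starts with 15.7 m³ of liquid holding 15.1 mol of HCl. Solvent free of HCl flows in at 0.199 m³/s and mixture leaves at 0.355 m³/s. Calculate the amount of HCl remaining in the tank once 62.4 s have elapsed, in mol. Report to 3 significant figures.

1.67 mol

Total volume: dV/dt = Q_in − Q_out = -0.15600 m³/s, so V(t) = 15.7 − 0.15600 t and V(62.4) = 5.9656 m³.
No HCl enters, so dm/dt = −Q_out · (m/V).
Separate: dm/m = −Q_out dt/V(t) ⇒ ln(m/m₀) = −(Q_out/(Q_in−Q_out)) ln(V/V₀).
m = m₀ (V₀/V)^(Q_out/(Q_in−Q_out)) = 15.1 × (15.7/5.9656)^(-2.2756) = 1.6697 mol.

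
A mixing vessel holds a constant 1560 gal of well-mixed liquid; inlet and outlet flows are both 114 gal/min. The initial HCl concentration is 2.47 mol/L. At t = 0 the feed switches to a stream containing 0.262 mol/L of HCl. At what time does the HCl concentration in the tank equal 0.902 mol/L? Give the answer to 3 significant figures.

16.9 min

Species balance: V dC/dt = Q(C_in − C) ⇒ τ = V/Q = 13.684 min.
C(t) = C_in + (C₀ − C_in) e^(−t/τ). Set C = 0.902 and solve for t:
e^(−t/τ) = (C − C_in)/(C₀ − C_in) = (0.902 − 0.262)/(2.47 − 0.262) = 0.28986
t = −τ ln(…) = 13.684 × 1.2384 = 16.946 min.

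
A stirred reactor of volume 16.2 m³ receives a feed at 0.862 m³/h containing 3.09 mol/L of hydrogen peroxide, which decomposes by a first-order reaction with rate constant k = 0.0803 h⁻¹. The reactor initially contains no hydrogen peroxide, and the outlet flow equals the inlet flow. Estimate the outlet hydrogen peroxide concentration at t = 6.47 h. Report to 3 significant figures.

0.712 mol/L

Species balance: V dC/dt = Q C_in − Q C − k V C.
This is linear with rate a = Q/V + k = 0.13351 h⁻¹.
C_ss = Q C_in/(Q + kV) = 1.2315 mol/L; C(t) = C_ss + (C₀ − C_ss) e^(−a t).
C(6.47) = 1.2315 + (-1.2315)·e^(−0.13351·6.47) = 1.2315 + (-1.2315)·0.42155 = 0.71236 mol/L.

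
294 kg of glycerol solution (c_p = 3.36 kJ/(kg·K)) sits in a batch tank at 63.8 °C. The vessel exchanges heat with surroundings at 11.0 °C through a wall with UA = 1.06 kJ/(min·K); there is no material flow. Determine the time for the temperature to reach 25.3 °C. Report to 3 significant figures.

Lumped-capacitance energy balance: M c_p dT/dt = UA(T_amb − T).
τ = M c_p/UA = 931.92 min; T_ss = T_amb = 11.000 °C.
T(t) = T_ss + (T₀ − T_ss)e^(−t/τ); set T = 25.3:
t = −τ ln[(T − T_ss)/(T₀ − T_ss)] = −931.92 · ln(0.27083) = 1217.3 min.

1220 min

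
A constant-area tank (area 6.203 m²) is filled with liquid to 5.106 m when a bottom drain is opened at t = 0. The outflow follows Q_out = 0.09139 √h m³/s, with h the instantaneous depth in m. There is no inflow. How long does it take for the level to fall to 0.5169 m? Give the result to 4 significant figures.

A dh/dt = −Q_out = −0.09139 √h.
∫ h^(−1/2) dh = −(0.09139/A) ∫ dt, giving 2√h = 2√h₀ − (0.09139/A) t.
t = 2A(√h₀ − √h)/0.09139 = 2·6.203·(√5.106 − √0.5169)/0.09139
  = 12.4060 × (2.25965 − 0.718958) / 0.09139 = 209.145 s.

209.1 s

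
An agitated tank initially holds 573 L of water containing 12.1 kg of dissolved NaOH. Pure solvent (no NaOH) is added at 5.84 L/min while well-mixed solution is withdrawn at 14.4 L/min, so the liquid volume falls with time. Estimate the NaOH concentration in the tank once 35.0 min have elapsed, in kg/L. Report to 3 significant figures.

Total volume: dV/dt = Q_in − Q_out = -8.5600 L/min, so V(t) = 573 − 8.5600 t and V(35.0) = 273.40 L.
Species balance (pure solvent in): dm/dt = −Q_out · m/V(t).
Separate: dm/m = −Q_out dt/V(t) ⇒ ln(m/m₀) = −(Q_out/(Q_in−Q_out)) ln(V/V₀).
m = m₀ (V₀/V)^(Q_out/(Q_in−Q_out)) = 12.1 × (573/273.40)^(-1.6822) = 3.4849 kg.
C = m/V = 3.4849/273.40 = 0.012746 kg/L.

0.0127 kg/L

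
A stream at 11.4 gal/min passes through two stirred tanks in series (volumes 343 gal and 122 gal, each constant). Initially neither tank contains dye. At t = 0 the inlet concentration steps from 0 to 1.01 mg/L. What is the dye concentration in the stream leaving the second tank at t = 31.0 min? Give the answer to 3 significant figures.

Species balance on tank i: dCᵢ/dt = (Cᵢ₋₁ − Cᵢ)/τᵢ with τᵢ = Vᵢ/Q.
τ₁ = 343/11.4 = 30.088 min; τ₂ = 122/11.4 = 10.702 min.
Solving the cascade with C₁(0)=C₂(0)=0 gives C₂(t) = C_in[1 − (τ₁ e^(−t/τ₁) − τ₂ e^(−t/τ₂))/(τ₁ − τ₂)].
At t = 31.0: e^(−t/τ₁) = 0.35689, e^(−t/τ₂) = 0.055204.
C₂ = 1.01·[1 − (30.088·0.35689 − 10.702·0.055204)/(19.386)] = 1.01·0.47656 = 0.48133 mg/L.

0.481 mg/L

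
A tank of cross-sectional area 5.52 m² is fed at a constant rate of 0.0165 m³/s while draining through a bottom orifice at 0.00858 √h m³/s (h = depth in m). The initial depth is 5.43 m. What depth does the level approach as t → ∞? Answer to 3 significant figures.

Level balance: A dh/dt = 0.0165 − 0.00858 √h. Setting dh/dt = 0:
Q_in = 0.00858 √h_ss ⇒ √h_ss = 0.0165/0.00858 = 1.9231.
h_ss = 1.9231² = 3.6982 m. (Since h₀ = 5.43 m > h_ss, the level will fall toward this value.)

3.70 m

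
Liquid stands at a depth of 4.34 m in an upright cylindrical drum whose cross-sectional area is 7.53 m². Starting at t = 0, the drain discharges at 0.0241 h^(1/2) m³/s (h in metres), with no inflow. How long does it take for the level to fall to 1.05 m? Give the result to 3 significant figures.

661 s

With no inflow, A dh/dt = −0.0241 √h.
∫ h^(−1/2) dh = −(0.0241/A) ∫ dt, giving 2√h = 2√h₀ − (0.0241/A) t.
t = 2A(√h₀ − √h)/0.0241 = 2·7.53·(√4.34 − √1.05)/0.0241
  = 15.060 × (2.0833 − 1.0247) / 0.0241 = 661.50 s.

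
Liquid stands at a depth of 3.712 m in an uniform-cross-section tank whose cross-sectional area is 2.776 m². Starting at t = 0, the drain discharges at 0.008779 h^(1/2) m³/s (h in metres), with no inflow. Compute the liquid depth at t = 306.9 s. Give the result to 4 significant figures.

2.078 m

With no inflow, A dh/dt = −0.008779 √h.
∫ h^(−1/2) dh = −(0.008779/A) ∫ dt, giving 2√h = 2√h₀ − (0.008779/A) t.
√h = √3.712 − 0.008779·306.9/(2·2.776) = 1.92666 − 0.485280 = 1.44138.
h = 1.44138² = 2.07756 m.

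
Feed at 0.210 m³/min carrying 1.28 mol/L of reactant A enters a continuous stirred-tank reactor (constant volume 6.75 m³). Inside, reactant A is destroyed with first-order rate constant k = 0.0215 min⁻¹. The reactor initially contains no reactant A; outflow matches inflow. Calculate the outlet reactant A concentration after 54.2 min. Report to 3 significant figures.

0.713 mol/L

Species balance: V dC/dt = Q C_in − Q C − k V C.
This is linear with rate a = Q/V + k = 0.052611 min⁻¹.
C_ss = Q C_in/(Q + kV) = 0.75692 mol/L; C(t) = C_ss + (C₀ − C_ss) e^(−a t).
C(54.2) = 0.75692 + (-0.75692)·e^(−0.052611·54.2) = 0.75692 + (-0.75692)·0.057756 = 0.71320 mol/L.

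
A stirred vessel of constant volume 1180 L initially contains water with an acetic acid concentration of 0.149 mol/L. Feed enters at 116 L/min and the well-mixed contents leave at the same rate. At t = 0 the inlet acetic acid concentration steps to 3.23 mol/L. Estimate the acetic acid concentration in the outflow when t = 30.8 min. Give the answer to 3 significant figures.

3.08 mol/L

Unsteady species balance (constant V, well mixed): V dC/dt = Q(C_in − C).
Time constant τ = V/Q = 1180/116 = 10.172 min.
This is linear first-order; C(t) = C_in + (C₀ − C_in) e^(−t/τ).
C(30.8) = 3.23 + (0.149 − 3.23)·e^(−30.8/10.172) = 3.23 + (-3.0810)·0.048422 = 3.0808 mol/L.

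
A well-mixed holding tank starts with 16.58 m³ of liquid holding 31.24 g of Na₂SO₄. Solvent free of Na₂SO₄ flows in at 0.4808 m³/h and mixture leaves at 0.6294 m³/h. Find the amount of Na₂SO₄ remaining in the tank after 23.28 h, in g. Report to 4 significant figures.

Let m(t) be the amount of Na₂SO₄. Volume: V(t) = V₀ + (Q_in − Q_out) t = 16.58 − 0.148600 t; V(23.28) = 13.1206 m³.
No Na₂SO₄ enters, so dm/dt = −Q_out · (m/V).
dm/m = −Q_out dt/(V₀ − 0.148600 t); integrating gives ln(m/m₀) = −(Q_out/(Q_in−Q_out)) ln(V/V₀).
m = m₀ (V₀/V)^(Q_out/(Q_in−Q_out)) = 31.24 × (16.58/13.1206)^(-4.23553) = 11.5944 g.

11.59 g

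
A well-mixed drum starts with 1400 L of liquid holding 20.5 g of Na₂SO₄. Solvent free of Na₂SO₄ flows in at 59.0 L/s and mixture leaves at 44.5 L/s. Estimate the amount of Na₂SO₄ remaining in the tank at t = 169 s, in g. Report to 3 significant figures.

Total volume: dV/dt = Q_in − Q_out = 14.500 L/s, so V(t) = 1400 + 14.500 t and V(169) = 3850.5 L.
Species balance (pure solvent in): dm/dt = −Q_out · m/V(t).
dm/m = −Q_out dt/(V₀ + 14.500 t); integrating gives ln(m/m₀) = −(Q_out/(Q_in−Q_out)) ln(V/V₀).
m = m₀ (V₀/V)^(Q_out/(Q_in−Q_out)) = 20.5 × (1400/3850.5)^(3.0690) = 0.91893 g.

0.919 g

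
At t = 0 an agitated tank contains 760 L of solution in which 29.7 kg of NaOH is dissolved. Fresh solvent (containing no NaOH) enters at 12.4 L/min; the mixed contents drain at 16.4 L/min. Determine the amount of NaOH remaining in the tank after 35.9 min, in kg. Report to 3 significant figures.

Total volume: dV/dt = Q_in − Q_out = -4.0000 L/min, so V(t) = 760 − 4.0000 t and V(35.9) = 616.40 L.
Solute balance: dm/dt = 0 − Q_out C = −Q_out m/V(t).
dm/m = −Q_out dt/(V₀ − 4.0000 t); integrating gives ln(m/m₀) = −(Q_out/(Q_in−Q_out)) ln(V/V₀).
m = m₀ (V₀/V)^(Q_out/(Q_in−Q_out)) = 29.7 × (760/616.40)^(-4.1000) = 12.585 kg.

12.6 kg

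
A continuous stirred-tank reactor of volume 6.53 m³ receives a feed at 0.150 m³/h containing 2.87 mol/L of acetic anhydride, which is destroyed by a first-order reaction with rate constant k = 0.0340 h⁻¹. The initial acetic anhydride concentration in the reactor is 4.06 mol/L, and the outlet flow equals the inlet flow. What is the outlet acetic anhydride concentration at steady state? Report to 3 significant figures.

Species balance: V dC/dt = Q C_in − Q C − k V C.
Steady state (dC/dt = 0): C_ss = Q C_in/(Q + kV) = C_in/(1 + kV/Q).
C_ss = 0.150·2.87/(0.150 + 0.0340·6.53) = 0.43050/0.37202 = 1.1572 mol/L.

1.16 mol/L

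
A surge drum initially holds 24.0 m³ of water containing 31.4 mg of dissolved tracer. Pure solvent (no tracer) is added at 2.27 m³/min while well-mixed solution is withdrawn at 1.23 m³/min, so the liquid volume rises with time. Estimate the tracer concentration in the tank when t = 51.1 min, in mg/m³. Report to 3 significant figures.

Total volume: dV/dt = Q_in − Q_out = 1.0400 m³/min, so V(t) = 24.0 + 1.0400 t and V(51.1) = 77.144 m³.
Species balance (pure solvent in): dm/dt = −Q_out · m/V(t).
Separate: dm/m = −Q_out dt/V(t) ⇒ ln(m/m₀) = −(Q_out/(Q_in−Q_out)) ln(V/V₀).
m = m₀ (V₀/V)^(Q_out/(Q_in−Q_out)) = 31.4 × (24.0/77.144)^(1.1827) = 7.8922 mg.
C = m/V = 7.8922/77.144 = 0.10230 mg/m³.

0.102 mg/m³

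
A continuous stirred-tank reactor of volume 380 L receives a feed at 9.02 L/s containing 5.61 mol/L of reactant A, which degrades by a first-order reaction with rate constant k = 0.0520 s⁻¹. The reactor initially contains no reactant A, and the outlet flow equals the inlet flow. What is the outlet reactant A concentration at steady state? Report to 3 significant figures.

1.76 mol/L

Species balance: V dC/dt = Q C_in − Q C − k V C.
At steady state: 0 = Q C_in − (Q + kV) C_ss, so C_ss = Q C_in/(Q + kV).
C_ss = 9.02·5.61/(9.02 + 0.0520·380) = 50.602/28.780 = 1.7582 mol/L.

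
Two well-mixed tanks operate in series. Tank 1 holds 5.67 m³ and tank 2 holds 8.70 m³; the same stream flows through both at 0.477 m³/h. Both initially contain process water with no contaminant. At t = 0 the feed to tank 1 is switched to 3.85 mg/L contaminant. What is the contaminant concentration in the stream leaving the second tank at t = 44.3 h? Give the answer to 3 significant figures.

Each tank obeys Vᵢ dCᵢ/dt = Q(Cᵢ₋₁ − Cᵢ), so τᵢ = Vᵢ/Q.
τ₁ = 5.67/0.477 = 11.887 h; τ₂ = 8.70/0.477 = 18.239 h.
Solving the cascade with C₁(0)=C₂(0)=0 gives C₂(t) = C_in[1 − (τ₁ e^(−t/τ₁) − τ₂ e^(−t/τ₂))/(τ₁ − τ₂)].
At t = 44.3: e^(−t/τ₁) = 0.024069, e^(−t/τ₂) = 0.088137.
C₂ = 3.85·[1 − (11.887·0.024069 − 18.239·0.088137)/(-6.3522)] = 3.85·0.79197 = 3.0491 mg/L.

3.05 mg/L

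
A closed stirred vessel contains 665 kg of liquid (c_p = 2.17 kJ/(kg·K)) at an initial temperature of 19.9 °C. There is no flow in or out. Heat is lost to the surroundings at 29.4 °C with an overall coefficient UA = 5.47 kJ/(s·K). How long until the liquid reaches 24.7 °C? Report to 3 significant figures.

186 s

Lumped-capacitance energy balance: M c_p dT/dt = UA(T_amb − T).
τ = M c_p/UA = 263.81 s; T_ss = T_amb = 29.400 °C.
T(t) = T_ss + (T₀ − T_ss)e^(−t/τ); set T = 24.7:
t = −τ ln[(T − T_ss)/(T₀ − T_ss)] = −263.81 · ln(0.49474) = 185.65 s.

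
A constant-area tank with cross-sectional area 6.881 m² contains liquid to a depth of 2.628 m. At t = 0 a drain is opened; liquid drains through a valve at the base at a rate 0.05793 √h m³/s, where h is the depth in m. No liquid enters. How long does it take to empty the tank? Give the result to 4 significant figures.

385.1 s

Volume balance on the tank: A dh/dt = −0.05793 √h.
This is separable: 2 d(√h)/dt = −0.05793/A, so √h = √h₀ − (0.05793/(2A)) t.
Tank is empty when √h = 0: t_empty = 2A√h₀/0.05793.
t_empty = 2·6.881·√2.628/0.05793 = 13.7620·1.62111/0.05793 = 385.115 s.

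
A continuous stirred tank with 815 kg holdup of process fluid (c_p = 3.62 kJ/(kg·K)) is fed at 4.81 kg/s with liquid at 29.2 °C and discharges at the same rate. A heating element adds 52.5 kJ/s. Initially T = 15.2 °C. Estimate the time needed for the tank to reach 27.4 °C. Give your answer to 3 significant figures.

214 s

M c_p dT/dt = ṁ c_p (T_in − T) + Q̇.
τ = M/ṁ = 169.44 s; T_ss = T_in + Q̇/(ṁ c_p) = 32.215 °C.
T(t) = T_ss + (T₀ − T_ss) e^(−t/τ). Set T = 27.4:
e^(−t/τ) = (27.4 − 32.215)/(15.2 − 32.215) = 0.28299
t = −169.44 · ln(0.28299) = 213.89 s.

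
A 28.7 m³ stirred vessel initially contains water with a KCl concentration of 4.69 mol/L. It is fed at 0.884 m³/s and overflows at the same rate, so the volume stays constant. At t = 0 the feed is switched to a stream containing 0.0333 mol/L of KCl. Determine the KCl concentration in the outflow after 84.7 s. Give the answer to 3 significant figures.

0.376 mol/L

Transient balance on the dissolved component: V dC/dt = Q(C_in − C).
So dC/dt = (C_in − C)/τ with τ = V/Q = 28.7/0.884 = 32.466 s.
Integrating: C(t) = C_in + (C₀ − C_in) e^(−t/τ).
C(84.7) = 0.0333 + (4.69 − 0.0333)·e^(−84.7/32.466) = 0.0333 + (4.6567)·0.073617 = 0.37611 mol/L.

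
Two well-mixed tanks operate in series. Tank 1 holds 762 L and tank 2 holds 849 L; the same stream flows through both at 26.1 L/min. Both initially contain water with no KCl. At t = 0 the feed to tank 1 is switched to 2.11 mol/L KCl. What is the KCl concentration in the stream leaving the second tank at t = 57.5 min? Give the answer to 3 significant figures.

1.17 mol/L

Species balance on tank i: dCᵢ/dt = (Cᵢ₋₁ − Cᵢ)/τᵢ with τᵢ = Vᵢ/Q.
τ₁ = 762/26.1 = 29.195 min; τ₂ = 849/26.1 = 32.529 min.
Solving the cascade with C₁(0)=C₂(0)=0 gives C₂(t) = C_in[1 − (τ₁ e^(−t/τ₁) − τ₂ e^(−t/τ₂))/(τ₁ − τ₂)].
At t = 57.5: e^(−t/τ₁) = 0.13953, e^(−t/τ₂) = 0.17073.
C₂ = 2.11·[1 − (29.195·0.13953 − 32.529·0.17073)/(-3.3333)] = 2.11·0.55598 = 1.1731 mol/L.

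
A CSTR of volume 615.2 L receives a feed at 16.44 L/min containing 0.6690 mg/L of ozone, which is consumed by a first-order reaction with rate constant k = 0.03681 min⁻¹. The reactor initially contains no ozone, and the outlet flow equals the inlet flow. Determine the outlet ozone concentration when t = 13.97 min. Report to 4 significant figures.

0.1656 mg/L

Species balance: V dC/dt = Q C_in − Q C − k V C.
dC/dt = (Q/V) C_in − (Q/V + k) C; effective rate a = Q/V + k = 0.0267230 + 0.03681 = 0.0635330 min⁻¹.
C_ss = Q C_in/(Q + kV) = 0.281392 mg/L; C(t) = C_ss + (C₀ − C_ss) e^(−a t).
C(13.97) = 0.281392 + (-0.281392)·e^(−0.0635330·13.97) = 0.281392 + (-0.281392)·0.411661 = 0.165554 mg/L.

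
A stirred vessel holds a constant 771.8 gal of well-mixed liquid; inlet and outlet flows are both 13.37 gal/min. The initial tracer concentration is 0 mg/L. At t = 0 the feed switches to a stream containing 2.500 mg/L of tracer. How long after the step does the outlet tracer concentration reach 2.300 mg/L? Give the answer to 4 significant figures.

145.8 min

Species balance on the tank: V dC/dt = Q(C_in − C), so τ = V/Q = 57.7263 min.
C(t) = C_in + (C₀ − C_in) e^(−t/τ). Set C = 2.300 and solve for t:
e^(−t/τ) = (C − C_in)/(C₀ − C_in) = (2.300 − 2.500)/(0 − 2.500) = 0.0800000
t = −τ ln(…) = 57.7263 × 2.52573 = 145.801 min.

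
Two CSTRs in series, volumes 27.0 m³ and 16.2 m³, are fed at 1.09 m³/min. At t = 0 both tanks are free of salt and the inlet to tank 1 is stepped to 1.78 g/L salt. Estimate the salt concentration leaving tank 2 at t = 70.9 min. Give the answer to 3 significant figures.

Each tank obeys Vᵢ dCᵢ/dt = Q(Cᵢ₋₁ − Cᵢ), so τᵢ = Vᵢ/Q.
τ₁ = 27.0/1.09 = 24.771 min; τ₂ = 16.2/1.09 = 14.862 min.
Tank 1: C₁ = C_in(1 − e^(−t/τ₁)). Tank 2 (τ₁ ≠ τ₂): C₂ = C_in[1 − (τ₁ e^(−t/τ₁) − τ₂ e^(−t/τ₂))/(τ₁ − τ₂)].
At t = 70.9: e^(−t/τ₁) = 0.057140, e^(−t/τ₂) = 0.0084767.
C₂ = 1.78·[1 − (24.771·0.057140 − 14.862·0.0084767)/(9.9083)] = 1.78·0.86987 = 1.5484 g/L.

1.55 g/L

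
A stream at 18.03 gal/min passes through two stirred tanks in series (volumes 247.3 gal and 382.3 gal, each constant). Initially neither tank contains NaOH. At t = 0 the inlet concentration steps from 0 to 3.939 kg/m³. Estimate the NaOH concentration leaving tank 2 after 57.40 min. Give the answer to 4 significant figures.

3.304 kg/m³

Species balance on tank i: dCᵢ/dt = (Cᵢ₋₁ − Cᵢ)/τᵢ with τᵢ = Vᵢ/Q.
τ₁ = 247.3/18.03 = 13.7160 min; τ₂ = 382.3/18.03 = 21.2035 min.
Tank 1: C₁ = C_in(1 − e^(−t/τ₁)). Tank 2 (τ₁ ≠ τ₂): C₂ = C_in[1 − (τ₁ e^(−t/τ₁) − τ₂ e^(−t/τ₂))/(τ₁ − τ₂)].
At t = 57.40: e^(−t/τ₁) = 0.0152240, e^(−t/τ₂) = 0.0667305.
C₂ = 3.939·[1 − (13.7160·0.0152240 − 21.2035·0.0667305)/(-7.48752)] = 3.939·0.838917 = 3.30450 kg/m³.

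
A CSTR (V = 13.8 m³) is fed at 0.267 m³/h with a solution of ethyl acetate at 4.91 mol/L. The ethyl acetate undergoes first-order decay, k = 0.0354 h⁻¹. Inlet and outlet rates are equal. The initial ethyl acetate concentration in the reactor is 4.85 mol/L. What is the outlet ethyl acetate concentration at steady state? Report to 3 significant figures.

Accumulation = in − out − consumed: V dC/dt = Q C_in − Q C − k V C.
At steady state: 0 = Q C_in − (Q + kV) C_ss, so C_ss = Q C_in/(Q + kV).
C_ss = 0.267·4.91/(0.267 + 0.0354·13.8) = 1.3110/0.75552 = 1.7352 mol/L.

1.74 mol/L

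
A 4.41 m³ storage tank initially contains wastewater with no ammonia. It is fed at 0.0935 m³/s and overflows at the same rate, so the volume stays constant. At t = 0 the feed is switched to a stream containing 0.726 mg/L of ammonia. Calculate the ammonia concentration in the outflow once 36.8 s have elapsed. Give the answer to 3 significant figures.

Mass balance on the solute (V constant): V dC/dt = Q(C_in − C).
So dC/dt = (C_in − C)/τ with τ = V/Q = 4.41/0.0935 = 47.166 s.
Solution: C(t) = C_in + (C₀ − C_in) e^(−t/τ).
C(36.8) = 0.726 + (0 − 0.726)·e^(−36.8/47.166) = 0.726 + (-0.72600)·0.45830 = 0.39327 mg/L.

0.393 mg/L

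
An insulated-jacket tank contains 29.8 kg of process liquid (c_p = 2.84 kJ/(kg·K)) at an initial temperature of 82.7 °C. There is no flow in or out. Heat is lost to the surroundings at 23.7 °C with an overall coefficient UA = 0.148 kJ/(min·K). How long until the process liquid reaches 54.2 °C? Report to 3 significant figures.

377 min

Energy balance: M c_p dT/dt = −UA(T − T_amb).
τ = M c_p/UA = 571.84 min; T_ss = T_amb = 23.700 °C.
T(t) = T_ss + (T₀ − T_ss)e^(−t/τ); set T = 54.2:
t = −τ ln[(T − T_ss)/(T₀ − T_ss)] = −571.84 · ln(0.51695) = 377.30 min.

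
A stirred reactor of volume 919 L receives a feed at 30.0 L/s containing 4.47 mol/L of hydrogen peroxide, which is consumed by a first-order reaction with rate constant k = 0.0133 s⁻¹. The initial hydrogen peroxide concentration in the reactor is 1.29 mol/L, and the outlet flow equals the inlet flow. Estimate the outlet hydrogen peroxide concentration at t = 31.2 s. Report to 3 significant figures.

V dC/dt = Q(C_in − C) − k V C.
This is linear with rate a = Q/V + k = 0.045944 s⁻¹.
C_ss = Q C_in/(Q + kV) = 3.1760 mol/L; C(t) = C_ss + (C₀ − C_ss) e^(−a t).
C(31.2) = 3.1760 + (-1.8860)·e^(−0.045944·31.2) = 3.1760 + (-1.8860)·0.23848 = 2.7262 mol/L.

2.73 mol/L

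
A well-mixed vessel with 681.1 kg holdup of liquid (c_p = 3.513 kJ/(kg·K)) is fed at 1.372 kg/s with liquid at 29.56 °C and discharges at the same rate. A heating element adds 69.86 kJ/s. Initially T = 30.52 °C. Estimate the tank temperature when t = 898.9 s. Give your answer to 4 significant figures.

41.84 °C

Heat balance on the well-mixed liquid: M c_p dT/dt = ṁ c_p (T_in − T) + 69.86.
τ = M/ṁ = 496.429 s; T_ss = T_in + Q̇/(ṁ c_p) = 29.56 + 69.86/(1.372·3.513) = 44.0543 °C.
Solution: T(t) = T_ss + (T₀ − T_ss) e^(−t/τ).
T(898.9) = 44.0543 + (-13.5343)·e^(−898.9/496.429) = 44.0543 + (-13.5343)·0.163534 = 41.8410 °C.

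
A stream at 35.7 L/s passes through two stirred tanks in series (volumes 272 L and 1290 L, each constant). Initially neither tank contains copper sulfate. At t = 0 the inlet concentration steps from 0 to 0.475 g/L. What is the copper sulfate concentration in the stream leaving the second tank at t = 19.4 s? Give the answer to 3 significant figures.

0.133 g/L

Time constants: τᵢ = Vᵢ/Q for each well-mixed tank.
τ₁ = 272/35.7 = 7.6190 s; τ₂ = 1290/35.7 = 36.134 s.
Tank 1: C₁ = C_in(1 − e^(−t/τ₁)). Tank 2 (τ₁ ≠ τ₂): C₂ = C_in[1 − (τ₁ e^(−t/τ₁) − τ₂ e^(−t/τ₂))/(τ₁ − τ₂)].
At t = 19.4: e^(−t/τ₁) = 0.078375, e^(−t/τ₂) = 0.58457.
C₂ = 0.475·[1 − (7.6190·0.078375 − 36.134·0.58457)/(-28.515)] = 0.475·0.28018 = 0.13309 g/L.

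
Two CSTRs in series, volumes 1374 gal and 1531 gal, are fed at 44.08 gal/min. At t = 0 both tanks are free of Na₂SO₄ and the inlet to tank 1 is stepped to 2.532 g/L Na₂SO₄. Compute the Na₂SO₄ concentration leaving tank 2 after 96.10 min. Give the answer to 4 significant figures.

1.995 g/L

Time constants: τᵢ = Vᵢ/Q for each well-mixed tank.
τ₁ = 1374/44.08 = 31.1706 min; τ₂ = 1531/44.08 = 34.7323 min.
Tank 1: C₁ = C_in(1 − e^(−t/τ₁)). Tank 2 (τ₁ ≠ τ₂): C₂ = C_in[1 − (τ₁ e^(−t/τ₁) − τ₂ e^(−t/τ₂))/(τ₁ − τ₂)].
At t = 96.10: e^(−t/τ₁) = 0.0458201, e^(−t/τ₂) = 0.0628580.
C₂ = 2.532·[1 − (31.1706·0.0458201 − 34.7323·0.0628580)/(-3.56171)] = 2.532·0.788033 = 1.99530 g/L.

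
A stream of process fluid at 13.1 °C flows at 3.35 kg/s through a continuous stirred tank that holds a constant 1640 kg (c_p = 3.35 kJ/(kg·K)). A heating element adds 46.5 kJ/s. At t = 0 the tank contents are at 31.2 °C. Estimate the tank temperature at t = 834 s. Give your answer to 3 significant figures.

M c_p dT/dt = ṁ c_p (T_in − T) + Q̇.
Rearrange: dT/dt = (T_ss − T)/τ with τ = M/ṁ = 489.55 s and T_ss = T_in + Q̇/(ṁ c_p) = 17.243 °C.
T approaches T_ss exponentially: T(t) = T_ss + (T₀ − T_ss) e^(−t/τ).
T(834) = 17.243 + (13.957)·e^(−834/489.55) = 17.243 + (13.957)·0.18203 = 19.784 °C.

19.8 °C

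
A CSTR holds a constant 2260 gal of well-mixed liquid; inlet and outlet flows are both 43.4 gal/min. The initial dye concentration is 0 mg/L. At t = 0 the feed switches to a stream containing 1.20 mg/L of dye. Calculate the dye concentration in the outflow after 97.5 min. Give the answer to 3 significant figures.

1.02 mg/L

Species balance on the tank: V dC/dt = Q(C_in − C).
Time constant τ = V/Q = 2260/43.4 = 52.074 min.
This is linear first-order; C(t) = C_in + (C₀ − C_in) e^(−t/τ).
C(97.5) = 1.20 + (0 − 1.20)·e^(−97.5/52.074) = 1.20 + (-1.2000)·0.15376 = 1.0155 mg/L.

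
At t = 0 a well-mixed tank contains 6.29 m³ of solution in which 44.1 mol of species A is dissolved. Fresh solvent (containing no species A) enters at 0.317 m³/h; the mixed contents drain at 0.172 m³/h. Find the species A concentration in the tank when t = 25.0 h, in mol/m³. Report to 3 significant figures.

Let m(t) be the amount of species A. Volume: V(t) = V₀ + (Q_in − Q_out) t = 6.29 + 0.14500 t; V(25.0) = 9.9150 m³.
No species A enters, so dm/dt = −Q_out · (m/V).
dm/m = −Q_out dt/(V₀ + 0.14500 t); integrating gives ln(m/m₀) = −(Q_out/(Q_in−Q_out)) ln(V/V₀).
m = m₀ (V₀/V)^(Q_out/(Q_in−Q_out)) = 44.1 × (6.29/9.9150)^(1.1862) = 25.704 mol.
C = m/V = 25.704/9.9150 = 2.5924 mol/m³.

2.59 mol/m³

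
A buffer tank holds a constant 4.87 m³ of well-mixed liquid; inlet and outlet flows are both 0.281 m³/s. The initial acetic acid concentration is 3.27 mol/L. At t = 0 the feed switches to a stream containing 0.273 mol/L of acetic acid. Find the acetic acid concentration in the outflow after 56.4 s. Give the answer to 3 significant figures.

0.389 mol/L

Mass balance on the solute (V constant): V dC/dt = Q(C_in − C).
Time constant τ = V/Q = 4.87/0.281 = 17.331 s.
C approaches C_in exponentially: C(t) = C_in + (C₀ − C_in) e^(−t/τ).
C(56.4) = 0.273 + (3.27 − 0.273)·e^(−56.4/17.331) = 0.273 + (2.9970)·0.038608 = 0.38871 mol/L.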